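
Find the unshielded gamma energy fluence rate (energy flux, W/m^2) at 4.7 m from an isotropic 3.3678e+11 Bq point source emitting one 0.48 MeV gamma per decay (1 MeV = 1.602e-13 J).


psi = A * E * 1.602e-13 / (4*pi*r^2)
psi = 3.3678e+11 * 0.48 * 1.602e-13 / (4*pi*4.7^2)
psi = 9.3292e-05 W/m^2

9.3292e-05


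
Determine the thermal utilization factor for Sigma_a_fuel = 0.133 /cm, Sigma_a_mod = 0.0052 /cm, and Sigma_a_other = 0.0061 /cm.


f = Sigma_a_fuel / (Sigma_a_fuel + Sigma_a_mod + Sigma_a_other)
f = 0.133 / (0.133 + 0.0052 + 0.0061)
f = 0.92169

0.92169


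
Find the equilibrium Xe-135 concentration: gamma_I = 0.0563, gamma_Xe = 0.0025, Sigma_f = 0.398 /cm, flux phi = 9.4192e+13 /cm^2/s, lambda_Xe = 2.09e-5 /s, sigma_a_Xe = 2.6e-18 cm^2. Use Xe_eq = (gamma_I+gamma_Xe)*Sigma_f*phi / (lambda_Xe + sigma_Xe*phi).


Xe_eq = (gamma_I + gamma_Xe) * Sigma_f * phi / (lambda_Xe + sigma_Xe * phi)
Numerator = (0.0563 + 0.0025) * 0.398 * 9.4192e+13 = 2.204319e+12
Denominator = 2.09e-5 + 2.6e-18 * 9.4192e+13 = 2.657992e-04
Xe_eq = 2.204319e+12 / 2.657992e-04 = 8.2932e+15 /cm^3

8.2932e+15


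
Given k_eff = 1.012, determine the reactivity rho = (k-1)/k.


rho = (k_eff - 1) / k_eff
rho = (1.012 - 1) / 1.012
rho = 0.011858

0.011858


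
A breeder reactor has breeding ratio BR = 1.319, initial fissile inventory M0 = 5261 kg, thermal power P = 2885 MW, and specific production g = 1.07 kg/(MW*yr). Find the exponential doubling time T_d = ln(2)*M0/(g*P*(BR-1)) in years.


Breeding gain G = BR - 1 = 1.319 - 1 = 0.319
Fissile production rate = g * P * G = 1.07 * 2885 * 0.319 = 984.73705 kg/yr
T_d = ln(2) * M0 / (g * P * G)
T_d = ln(2) * 5261 / 984.73705 = 3.7032 yr

3.7032


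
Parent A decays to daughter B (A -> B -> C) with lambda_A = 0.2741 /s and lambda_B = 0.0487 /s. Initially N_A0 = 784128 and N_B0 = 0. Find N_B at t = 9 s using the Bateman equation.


N_B(t) = lambda_A * N_A0 / (lambda_B - lambda_A) * [exp(-lambda_A*t) - exp(-lambda_B*t)]
exp(-0.2741*9) = 0.08484748; exp(-0.0487*9) = 0.6451322
N_B = 0.2741 * 784128 / (0.0487 - 0.2741) * (0.08484748 - 0.6451322)
N_B = 534258

534258


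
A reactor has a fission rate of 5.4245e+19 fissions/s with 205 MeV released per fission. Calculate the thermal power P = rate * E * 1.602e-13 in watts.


P = fission_rate * E_MeV * 1.602e-13
P = 5.4245e+19 * 205 * 1.602e-13
P = 1.7815e+09 W

1.7815e+09


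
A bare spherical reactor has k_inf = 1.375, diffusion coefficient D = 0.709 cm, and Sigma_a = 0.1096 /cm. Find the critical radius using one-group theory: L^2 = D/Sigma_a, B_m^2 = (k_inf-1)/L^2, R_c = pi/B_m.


L^2 = D / Sigma_a = 0.709 / 0.1096 = 6.468978 cm^2
B_m^2 = (k_inf - 1) / L^2 = (1.375 - 1) / 6.468978 = 0.05796897 /cm^2
For a bare sphere: B_g = pi/R, so R_c = pi / sqrt(B_m^2)
R_c = pi / sqrt(0.05796897) = 13.048 cm

13.048


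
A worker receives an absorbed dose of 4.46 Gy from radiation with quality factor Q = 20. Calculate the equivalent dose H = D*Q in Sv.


H = D * Q
H = 4.46 * 20
H = 89.200 Sv

89.200


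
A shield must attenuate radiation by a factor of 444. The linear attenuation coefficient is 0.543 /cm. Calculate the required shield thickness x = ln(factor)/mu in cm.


x = ln(factor) / mu
x = ln(444) / 0.543
x = 11.226 cm

11.226


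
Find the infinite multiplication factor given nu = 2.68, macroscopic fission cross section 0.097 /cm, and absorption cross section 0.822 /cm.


k_inf = nu * Sigma_f / Sigma_a
k_inf = 2.68 * 0.097 / 0.822
k_inf = 0.31625

0.31625


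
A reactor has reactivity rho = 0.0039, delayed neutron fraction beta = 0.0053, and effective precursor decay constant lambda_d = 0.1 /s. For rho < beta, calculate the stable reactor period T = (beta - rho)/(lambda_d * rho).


T = (beta - rho) / (lambda_d * rho)
T = (0.0053 - 0.0039) / (0.1 * 0.0039)
T = 3.5897 s

3.5897


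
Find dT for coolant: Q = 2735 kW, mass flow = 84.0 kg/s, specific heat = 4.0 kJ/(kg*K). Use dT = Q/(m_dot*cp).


dT = Q / (m_dot * cp)
dT = 2735 / (84.0 * 4.0)
dT = 8.1399 C

8.1399


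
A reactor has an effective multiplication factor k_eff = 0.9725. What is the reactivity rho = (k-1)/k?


rho = (k_eff - 1) / k_eff
rho = (0.9725 - 1) / 0.9725
rho = -0.028278

-0.028278


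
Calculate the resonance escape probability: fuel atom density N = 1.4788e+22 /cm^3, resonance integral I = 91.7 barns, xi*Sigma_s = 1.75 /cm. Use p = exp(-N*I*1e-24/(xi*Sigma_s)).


p = exp(-N * I * 1e-24 / (xi*Sigma_s))
p = exp(-1.4788e+22 * 91.7 * 1e-24 / 1.75)
p = 0.46075

0.46075


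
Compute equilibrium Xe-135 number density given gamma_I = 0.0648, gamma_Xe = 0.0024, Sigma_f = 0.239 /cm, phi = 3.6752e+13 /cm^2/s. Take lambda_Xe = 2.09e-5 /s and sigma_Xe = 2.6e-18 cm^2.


Xe_eq = (gamma_I + gamma_Xe) * Sigma_f * phi / (lambda_Xe + sigma_Xe * phi)
Numerator = (0.0648 + 0.0024) * 0.239 * 3.6752e+13 = 5.902665e+11
Denominator = 2.09e-5 + 2.6e-18 * 3.6752e+13 = 1.164552e-04
Xe_eq = 5.902665e+11 / 1.164552e-04 = 5.0686e+15 /cm^3

5.0686e+15


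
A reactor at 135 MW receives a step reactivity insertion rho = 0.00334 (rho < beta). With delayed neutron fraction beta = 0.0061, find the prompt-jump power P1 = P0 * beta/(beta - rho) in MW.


P1/P0 = beta / (beta - rho)
P1/P0 = 0.0061 / (0.0061 - 0.00334) = 2.210145
P1 = 135 * 2.210145 = 298.37 MW

298.37


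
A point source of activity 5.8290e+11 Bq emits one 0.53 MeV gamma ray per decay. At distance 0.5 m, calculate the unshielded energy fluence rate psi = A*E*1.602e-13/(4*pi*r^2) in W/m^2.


psi = A * E * 1.602e-13 / (4*pi*r^2)
psi = 5.8290e+11 * 0.53 * 1.602e-13 / (4*pi*0.5^2)
psi = 0.015754 W/m^2

0.015754


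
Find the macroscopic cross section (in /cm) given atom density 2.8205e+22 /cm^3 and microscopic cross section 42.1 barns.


Sigma = N * sigma_barns * 1e-24
Sigma = 2.8205e+22 * 42.1 * 1e-24
Sigma = 1.1874 /cm

1.1874


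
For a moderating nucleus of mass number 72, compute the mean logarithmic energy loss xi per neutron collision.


xi = 1 + (A-1)^2/(2A) * ln((A-1)/(A+1))
xi = 1 + (72-1)^2/(2*72) * ln((72-1)/(72 +1))
xi = 0.027522

0.027522


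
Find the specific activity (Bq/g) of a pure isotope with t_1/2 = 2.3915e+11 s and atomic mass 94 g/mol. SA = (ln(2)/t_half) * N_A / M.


lambda = ln(2) / t_half = ln(2) / 2.3915e+11 = 2.898378e-12 /s
SA = lambda * N_A / M
SA = 2.898378e-12 * 6.022e23 / 94
SA = 1.8568e+10 Bq/g

1.8568e+10


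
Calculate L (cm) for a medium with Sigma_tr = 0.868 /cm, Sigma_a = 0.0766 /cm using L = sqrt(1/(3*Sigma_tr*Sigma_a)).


D = 1 / (3 * Sigma_tr) = 1 / (3 * 0.868) = 0.3840246 cm
L = sqrt(D / Sigma_a)
L = sqrt(0.3840246 / 0.0766)
L = 2.2391 cm

2.2391


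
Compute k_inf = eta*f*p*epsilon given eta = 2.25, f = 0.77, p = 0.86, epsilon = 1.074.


k_inf = eta * f * p * epsilon
k_inf = 2.25 * 0.77 * 0.86 * 1.074
k_inf = 1.6002

1.6002


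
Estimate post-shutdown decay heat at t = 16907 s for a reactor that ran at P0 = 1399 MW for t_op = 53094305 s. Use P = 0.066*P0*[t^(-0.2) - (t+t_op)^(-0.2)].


P/P0 = 0.066 * [t^(-0.2) - (t + t_op)^(-0.2)]
P/P0 = 0.066 * [16907^(-0.2) - (16907 + 53094305)^(-0.2)]
P/P0 = 0.066 * [0.1426877 - 0.02850774] = 0.007535877
P = 1399 * 0.007535877 = 10.543 MW

10.543


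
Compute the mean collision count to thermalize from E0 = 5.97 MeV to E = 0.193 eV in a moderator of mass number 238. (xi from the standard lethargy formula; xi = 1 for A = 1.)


xi = 1 + (A-1)^2/(2A)*ln((A-1)/(A+1)) = 0.008379872 (for A = 238)
n = ln(E0/E) / xi
n = ln(5.97e6 / 0.193) / 0.008379872
n = ln(3.093264e+07) / 0.008379872 = 2058.2

2058.2


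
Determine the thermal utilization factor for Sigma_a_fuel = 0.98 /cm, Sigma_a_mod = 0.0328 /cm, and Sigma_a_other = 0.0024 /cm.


f = Sigma_a_fuel / (Sigma_a_fuel + Sigma_a_mod + Sigma_a_other)
f = 0.98 / (0.98 + 0.0328 + 0.0024)
f = 0.96533

0.96533


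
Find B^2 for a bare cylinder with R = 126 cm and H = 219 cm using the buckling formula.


B^2 = (2.405/R)^2 + (pi/H)^2
B^2 = (2.405/126)^2 + (pi/219)^2
B^2 = 5.7011e-04 /cm^2

5.7011e-04


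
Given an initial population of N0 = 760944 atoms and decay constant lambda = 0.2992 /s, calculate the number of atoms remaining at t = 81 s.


N = N0 * exp(-lambda * t)
N = 760944 * exp(-0.2992 * 81)
N = 2.2706e-05

2.2706e-05


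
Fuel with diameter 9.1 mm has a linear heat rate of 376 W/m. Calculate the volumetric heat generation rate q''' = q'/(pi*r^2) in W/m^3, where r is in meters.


r = D / 2 / 1000 = 9.1 / 2 / 1000 = 0.00455 m
q''' = q' / (pi * r^2)
q''' = 376 / (pi * 0.00455^2)
q''' = 5.7812e+06 W/m^3

5.7812e+06


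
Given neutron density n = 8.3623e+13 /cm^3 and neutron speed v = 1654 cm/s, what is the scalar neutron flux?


phi = n * v
phi = 8.3623e+13 * 1654
phi = 1.3831e+17 /cm^2/s

1.3831e+17


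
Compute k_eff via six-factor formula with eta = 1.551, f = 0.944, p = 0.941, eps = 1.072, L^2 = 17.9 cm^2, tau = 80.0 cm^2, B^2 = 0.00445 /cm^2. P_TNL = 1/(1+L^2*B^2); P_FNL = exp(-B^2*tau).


k_inf = eta*f*p*eps = 1.551*0.944*0.941*1.072 = 1.476958
P_TNL = 1/(1 + L^2*B^2) = 1/(1 + 17.9*0.00445) = 0.9262218
P_FNL = exp(-B^2*tau) = exp(-0.00445*80.0) = 0.7004726
k_eff = k_inf * P_TNL * P_FNL = 1.476958 * 0.9262218 * 0.7004726
k_eff = 0.95824

0.95824


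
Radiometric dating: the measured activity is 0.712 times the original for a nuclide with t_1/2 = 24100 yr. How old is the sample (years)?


lambda = ln(2) / t_half = ln(2) / 24100 = 2.876129e-05 /yr
t = -ln(A/A0) / lambda
t = -ln(0.712) / 2.876129e-05
t = 11810 yr

11810


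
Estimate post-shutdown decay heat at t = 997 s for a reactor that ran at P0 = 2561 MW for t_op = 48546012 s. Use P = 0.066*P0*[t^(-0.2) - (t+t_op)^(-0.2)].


P/P0 = 0.066 * [t^(-0.2) - (t + t_op)^(-0.2)]
P/P0 = 0.066 * [997^(-0.2) - (997 + 48546012)^(-0.2)]
P/P0 = 0.066 * [0.2513396 - 0.02902468] = 0.01467278
P = 2561 * 0.01467278 = 37.577 MW

37.577


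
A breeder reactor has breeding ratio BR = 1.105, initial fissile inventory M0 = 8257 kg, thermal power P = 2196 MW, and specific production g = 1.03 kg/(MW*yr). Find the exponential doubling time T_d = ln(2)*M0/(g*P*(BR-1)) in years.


Breeding gain G = BR - 1 = 1.105 - 1 = 0.105
Fissile production rate = g * P * G = 1.03 * 2196 * 0.105 = 237.4974 kg/yr
T_d = ln(2) * M0 / (g * P * G)
T_d = ln(2) * 8257 / 237.4974 = 24.098 yr

24.098


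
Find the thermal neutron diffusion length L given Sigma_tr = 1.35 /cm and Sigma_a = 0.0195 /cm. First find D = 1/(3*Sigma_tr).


D = 1 / (3 * Sigma_tr) = 1 / (3 * 1.35) = 0.2469136 cm
L = sqrt(D / Sigma_a)
L = sqrt(0.2469136 / 0.0195)
L = 3.5584 cm

3.5584


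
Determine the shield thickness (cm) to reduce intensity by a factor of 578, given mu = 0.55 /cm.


x = ln(factor) / mu
x = ln(578) / 0.55
x = 11.563 cm

11.563


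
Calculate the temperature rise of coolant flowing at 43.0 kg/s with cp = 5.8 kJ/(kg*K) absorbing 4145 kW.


dT = Q / (m_dot * cp)
dT = 4145 / (43.0 * 5.8)
dT = 16.620 C

16.620


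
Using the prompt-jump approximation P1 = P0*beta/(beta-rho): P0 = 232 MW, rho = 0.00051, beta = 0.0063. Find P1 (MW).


P1/P0 = beta / (beta - rho)
P1/P0 = 0.0063 / (0.0063 - 0.00051) = 1.088083
P1 = 232 * 1.088083 = 252.44 MW

252.44


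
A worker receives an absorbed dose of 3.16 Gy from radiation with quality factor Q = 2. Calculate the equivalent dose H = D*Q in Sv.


H = D * Q
H = 3.16 * 2
H = 6.3200 Sv

6.3200


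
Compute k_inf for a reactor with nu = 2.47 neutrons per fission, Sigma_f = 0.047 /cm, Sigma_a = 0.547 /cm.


k_inf = nu * Sigma_f / Sigma_a
k_inf = 2.47 * 0.047 / 0.547
k_inf = 0.21223

0.21223


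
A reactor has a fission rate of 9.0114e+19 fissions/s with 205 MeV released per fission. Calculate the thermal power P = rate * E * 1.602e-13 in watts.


P = fission_rate * E_MeV * 1.602e-13
P = 9.0114e+19 * 205 * 1.602e-13
P = 2.9594e+09 W

2.9594e+09


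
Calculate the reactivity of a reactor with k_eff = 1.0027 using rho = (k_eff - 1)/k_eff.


rho = (k_eff - 1) / k_eff
rho = (1.0027 - 1) / 1.0027
rho = 0.0026927

0.0026927


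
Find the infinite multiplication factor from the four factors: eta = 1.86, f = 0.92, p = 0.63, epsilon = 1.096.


k_inf = eta * f * p * epsilon
k_inf = 1.86 * 0.92 * 0.63 * 1.096
k_inf = 1.1815

1.1815


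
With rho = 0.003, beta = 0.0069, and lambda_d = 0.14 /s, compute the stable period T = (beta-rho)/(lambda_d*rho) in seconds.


T = (beta - rho) / (lambda_d * rho)
T = (0.0069 - 0.003) / (0.14 * 0.003)
T = 9.2857 s

9.2857


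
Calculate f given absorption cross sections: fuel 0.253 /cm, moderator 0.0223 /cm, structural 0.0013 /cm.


f = Sigma_a_fuel / (Sigma_a_fuel + Sigma_a_mod + Sigma_a_other)
f = 0.253 / (0.253 + 0.0223 + 0.0013)
f = 0.91468

0.91468


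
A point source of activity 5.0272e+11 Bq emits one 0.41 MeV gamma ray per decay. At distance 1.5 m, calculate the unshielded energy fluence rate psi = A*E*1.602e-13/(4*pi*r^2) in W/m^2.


psi = A * E * 1.602e-13 / (4*pi*r^2)
psi = 5.0272e+11 * 0.41 * 1.602e-13 / (4*pi*1.5^2)
psi = 0.0011678 W/m^2

0.0011678


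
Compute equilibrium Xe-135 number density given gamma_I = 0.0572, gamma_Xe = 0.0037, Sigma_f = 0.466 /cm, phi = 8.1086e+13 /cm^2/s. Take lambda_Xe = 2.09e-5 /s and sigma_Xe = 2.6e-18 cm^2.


Xe_eq = (gamma_I + gamma_Xe) * Sigma_f * phi / (lambda_Xe + sigma_Xe * phi)
Numerator = (0.0572 + 0.0037) * 0.466 * 8.1086e+13 = 2.301172e+12
Denominator = 2.09e-5 + 2.6e-18 * 8.1086e+13 = 2.317236e-04
Xe_eq = 2.301172e+12 / 2.317236e-04 = 9.9307e+15 /cm^3

9.9307e+15


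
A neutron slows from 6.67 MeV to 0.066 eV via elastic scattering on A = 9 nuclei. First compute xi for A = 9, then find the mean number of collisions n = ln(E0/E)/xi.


xi = 1 + (A-1)^2/(2A)*ln((A-1)/(A+1)) = 0.2066007 (for A = 9)
n = ln(E0/E) / xi
n = ln(6.67e6 / 0.066) / 0.2066007
n = ln(1.010606e+08) / 0.2066007 = 89.212

89.212


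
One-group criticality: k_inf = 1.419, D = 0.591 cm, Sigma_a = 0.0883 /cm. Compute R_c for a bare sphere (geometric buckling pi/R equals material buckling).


L^2 = D / Sigma_a = 0.591 / 0.0883 = 6.693092 cm^2
B_m^2 = (k_inf - 1) / L^2 = (1.419 - 1) / 6.693092 = 0.06260186 /cm^2
For a bare sphere: B_g = pi/R, so R_c = pi / sqrt(B_m^2)
R_c = pi / sqrt(0.06260186) = 12.556 cm

12.556


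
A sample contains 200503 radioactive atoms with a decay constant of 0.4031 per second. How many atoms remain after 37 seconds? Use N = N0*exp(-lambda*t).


N = N0 * exp(-lambda * t)
N = 200503 * exp(-0.4031 * 37)
N = 0.066796

0.066796


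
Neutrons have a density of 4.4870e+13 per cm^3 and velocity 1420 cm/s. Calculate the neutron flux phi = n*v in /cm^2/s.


phi = n * v
phi = 4.4870e+13 * 1420
phi = 6.3715e+16 /cm^2/s

6.3715e+16


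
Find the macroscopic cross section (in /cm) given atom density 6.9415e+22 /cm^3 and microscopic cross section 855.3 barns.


Sigma = N * sigma_barns * 1e-24
Sigma = 6.9415e+22 * 855.3 * 1e-24
Sigma = 59.371 /cm

59.371


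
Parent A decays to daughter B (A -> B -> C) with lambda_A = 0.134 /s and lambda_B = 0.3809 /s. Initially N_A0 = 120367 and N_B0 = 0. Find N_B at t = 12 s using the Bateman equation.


N_B(t) = lambda_A * N_A0 / (lambda_B - lambda_A) * [exp(-lambda_A*t) - exp(-lambda_B*t)]
exp(-0.134*12) = 0.2002878; exp(-0.3809*12) = 0.01034968
N_B = 0.134 * 120367 / (0.3809 - 0.134) * (0.2002878 - 0.01034968)
N_B = 12408

12408


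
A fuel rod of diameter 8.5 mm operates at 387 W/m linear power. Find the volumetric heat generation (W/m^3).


r = D / 2 / 1000 = 8.5 / 2 / 1000 = 0.00425 m
q''' = q' / (pi * r^2)
q''' = 387 / (pi * 0.00425^2)
q''' = 6.8200e+06 W/m^3

6.8200e+06


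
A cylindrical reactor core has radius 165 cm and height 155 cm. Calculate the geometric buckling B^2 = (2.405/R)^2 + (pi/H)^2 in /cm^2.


B^2 = (2.405/R)^2 + (pi/H)^2
B^2 = (2.405/165)^2 + (pi/155)^2
B^2 = 6.2326e-04 /cm^2

6.2326e-04


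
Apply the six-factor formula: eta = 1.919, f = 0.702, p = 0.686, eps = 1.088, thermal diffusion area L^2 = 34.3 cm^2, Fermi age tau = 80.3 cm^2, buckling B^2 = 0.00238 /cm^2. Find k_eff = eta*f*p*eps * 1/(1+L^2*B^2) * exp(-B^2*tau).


k_inf = eta*f*p*eps = 1.919*0.702*0.686*1.088 = 1.005461
P_TNL = 1/(1 + L^2*B^2) = 1/(1 + 34.3*0.00238) = 0.9245272
P_FNL = exp(-B^2*tau) = exp(-0.00238*80.3) = 0.8260384
k_eff = k_inf * P_TNL * P_FNL = 1.005461 * 0.9245272 * 0.8260384
k_eff = 0.76787

0.76787


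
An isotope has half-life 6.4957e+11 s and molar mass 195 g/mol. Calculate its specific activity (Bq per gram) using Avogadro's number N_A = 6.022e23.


lambda = ln(2) / t_half = ln(2) / 6.4957e+11 = 1.067086e-12 /s
SA = lambda * N_A / M
SA = 1.067086e-12 * 6.022e23 / 195
SA = 3.2954e+09 Bq/g

3.2954e+09


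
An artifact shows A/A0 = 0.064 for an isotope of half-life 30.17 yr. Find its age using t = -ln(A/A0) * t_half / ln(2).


lambda = ln(2) / t_half = ln(2) / 30.17 = 0.02297472 /yr
t = -ln(A/A0) / lambda
t = -ln(0.064) / 0.02297472
t = 119.65 yr

119.65


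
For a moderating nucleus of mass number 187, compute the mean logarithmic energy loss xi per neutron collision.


xi = 1 + (A-1)^2/(2A) * ln((A-1)/(A+1))
xi = 1 + (187-1)^2/(2*187) * ln((187-1)/(187 +1))
xi = 0.010657

0.010657


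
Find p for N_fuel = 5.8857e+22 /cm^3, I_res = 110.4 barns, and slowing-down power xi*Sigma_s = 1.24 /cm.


p = exp(-N * I * 1e-24 / (xi*Sigma_s))
p = exp(-5.8857e+22 * 110.4 * 1e-24 / 1.24)
p = 0.0052993

0.0052993


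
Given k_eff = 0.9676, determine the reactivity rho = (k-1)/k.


rho = (k_eff - 1) / k_eff
rho = (0.9676 - 1) / 0.9676
rho = -0.033485

-0.033485


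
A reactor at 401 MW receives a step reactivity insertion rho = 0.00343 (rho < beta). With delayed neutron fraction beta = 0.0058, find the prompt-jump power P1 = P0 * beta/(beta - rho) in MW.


P1/P0 = beta / (beta - rho)
P1/P0 = 0.0058 / (0.0058 - 0.00343) = 2.447257
P1 = 401 * 2.447257 = 981.35 MW

981.35


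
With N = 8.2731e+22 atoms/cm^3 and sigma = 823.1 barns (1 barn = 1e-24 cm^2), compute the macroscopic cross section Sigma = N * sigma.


Sigma = N * sigma_barns * 1e-24
Sigma = 8.2731e+22 * 823.1 * 1e-24
Sigma = 68.096 /cm

68.096


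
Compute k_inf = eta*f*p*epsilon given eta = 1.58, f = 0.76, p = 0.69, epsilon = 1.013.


k_inf = eta * f * p * epsilon
k_inf = 1.58 * 0.76 * 0.69 * 1.013
k_inf = 0.83932

0.83932


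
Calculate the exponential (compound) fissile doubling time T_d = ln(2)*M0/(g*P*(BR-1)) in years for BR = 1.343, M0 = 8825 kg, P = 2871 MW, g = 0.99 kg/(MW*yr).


Breeding gain G = BR - 1 = 1.343 - 1 = 0.343
Fissile production rate = g * P * G = 0.99 * 2871 * 0.343 = 974.90547 kg/yr
T_d = ln(2) * M0 / (g * P * G)
T_d = ln(2) * 8825 / 974.90547 = 6.2745 yr

6.2745


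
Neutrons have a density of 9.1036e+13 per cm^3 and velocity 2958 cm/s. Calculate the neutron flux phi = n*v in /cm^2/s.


phi = n * v
phi = 9.1036e+13 * 2958
phi = 2.6928e+17 /cm^2/s

2.6928e+17


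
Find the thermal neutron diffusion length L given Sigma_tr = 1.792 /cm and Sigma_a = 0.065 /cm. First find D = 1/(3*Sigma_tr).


D = 1 / (3 * Sigma_tr) = 1 / (3 * 1.792) = 0.1860119 cm
L = sqrt(D / Sigma_a)
L = sqrt(0.1860119 / 0.065)
L = 1.6917 cm

1.6917


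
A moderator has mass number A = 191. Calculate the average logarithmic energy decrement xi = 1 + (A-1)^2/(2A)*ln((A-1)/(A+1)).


xi = 1 + (A-1)^2/(2A) * ln((A-1)/(A+1))
xi = 1 + (191-1)^2/(2*191) * ln((191-1)/(191 +1))
xi = 0.010435

0.010435


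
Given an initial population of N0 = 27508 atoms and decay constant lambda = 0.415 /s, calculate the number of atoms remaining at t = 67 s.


N = N0 * exp(-lambda * t)
N = 27508 * exp(-0.415 * 67)
N = 2.3115e-08

2.3115e-08


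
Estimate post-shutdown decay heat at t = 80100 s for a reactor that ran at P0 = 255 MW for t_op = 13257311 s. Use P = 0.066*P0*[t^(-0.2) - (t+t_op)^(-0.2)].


P/P0 = 0.066 * [t^(-0.2) - (t + t_op)^(-0.2)]
P/P0 = 0.066 * [80100^(-0.2) - (80100 + 13257311)^(-0.2)]
P/P0 = 0.066 * [0.1045378 - 0.03758250] = 0.004419050
P = 255 * 0.004419050 = 1.1269 MW

1.1269


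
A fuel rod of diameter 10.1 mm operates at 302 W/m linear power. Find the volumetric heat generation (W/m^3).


r = D / 2 / 1000 = 10.1 / 2 / 1000 = 0.00505 m
q''' = q' / (pi * r^2)
q''' = 302 / (pi * 0.00505^2)
q''' = 3.7694e+06 W/m^3

3.7694e+06


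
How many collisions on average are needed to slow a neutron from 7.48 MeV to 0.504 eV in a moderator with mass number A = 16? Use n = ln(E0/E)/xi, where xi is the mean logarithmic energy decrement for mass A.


xi = 1 + (A-1)^2/(2A)*ln((A-1)/(A+1)) = 0.1199467 (for A = 16)
n = ln(E0/E) / xi
n = ln(7.48e6 / 0.504) / 0.1199467
n = ln(1.484127e+07) / 0.1199467 = 137.67

137.67


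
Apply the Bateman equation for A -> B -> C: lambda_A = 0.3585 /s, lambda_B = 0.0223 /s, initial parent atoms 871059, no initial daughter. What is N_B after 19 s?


N_B(t) = lambda_A * N_A0 / (lambda_B - lambda_A) * [exp(-lambda_A*t) - exp(-lambda_B*t)]
exp(-0.3585*19) = 0.001101040; exp(-0.0223*19) = 0.6546202
N_B = 0.3585 * 871059 / (0.0223 - 0.3585) * (0.001101040 - 0.6546202)
N_B = 607012

607012


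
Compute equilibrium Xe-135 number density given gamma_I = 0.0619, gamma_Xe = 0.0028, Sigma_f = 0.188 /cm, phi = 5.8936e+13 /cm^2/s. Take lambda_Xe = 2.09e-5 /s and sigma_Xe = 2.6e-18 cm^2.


Xe_eq = (gamma_I + gamma_Xe) * Sigma_f * phi / (lambda_Xe + sigma_Xe * phi)
Numerator = (0.0619 + 0.0028) * 0.188 * 5.8936e+13 = 7.168739e+11
Denominator = 2.09e-5 + 2.6e-18 * 5.8936e+13 = 1.741336e-04
Xe_eq = 7.168739e+11 / 1.741336e-04 = 4.1168e+15 /cm^3

4.1168e+15


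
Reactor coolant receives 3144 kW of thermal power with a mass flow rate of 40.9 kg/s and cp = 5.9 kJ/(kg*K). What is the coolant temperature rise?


dT = Q / (m_dot * cp)
dT = 3144 / (40.9 * 5.9)
dT = 13.029 C

13.029


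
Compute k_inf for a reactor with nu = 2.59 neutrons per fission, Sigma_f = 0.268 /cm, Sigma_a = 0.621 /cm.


k_inf = nu * Sigma_f / Sigma_a
k_inf = 2.59 * 0.268 / 0.621
k_inf = 1.1177

1.1177


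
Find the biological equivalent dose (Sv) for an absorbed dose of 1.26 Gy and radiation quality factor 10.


H = D * Q
H = 1.26 * 10
H = 12.600 Sv

12.600


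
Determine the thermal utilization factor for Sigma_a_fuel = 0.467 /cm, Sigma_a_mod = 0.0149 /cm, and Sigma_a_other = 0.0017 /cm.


f = Sigma_a_fuel / (Sigma_a_fuel + Sigma_a_mod + Sigma_a_other)
f = 0.467 / (0.467 + 0.0149 + 0.0017)
f = 0.96567

0.96567


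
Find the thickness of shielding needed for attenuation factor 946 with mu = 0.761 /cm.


x = ln(factor) / mu
x = ln(946) / 0.761
x = 9.0043 cm

9.0043


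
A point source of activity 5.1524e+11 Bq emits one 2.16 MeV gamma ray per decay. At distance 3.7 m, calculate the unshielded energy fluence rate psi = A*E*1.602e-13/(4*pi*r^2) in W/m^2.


psi = A * E * 1.602e-13 / (4*pi*r^2)
psi = 5.1524e+11 * 2.16 * 1.602e-13 / (4*pi*3.7^2)
psi = 0.0010364 W/m^2

0.0010364


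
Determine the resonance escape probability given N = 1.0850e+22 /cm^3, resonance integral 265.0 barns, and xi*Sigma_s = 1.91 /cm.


p = exp(-N * I * 1e-24 / (xi*Sigma_s))
p = exp(-1.0850e+22 * 265.0 * 1e-24 / 1.91)
p = 0.22194

0.22194


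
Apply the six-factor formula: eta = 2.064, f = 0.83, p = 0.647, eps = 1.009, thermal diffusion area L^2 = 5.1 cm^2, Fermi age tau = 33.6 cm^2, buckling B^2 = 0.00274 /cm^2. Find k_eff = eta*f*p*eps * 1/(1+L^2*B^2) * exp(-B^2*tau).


k_inf = eta*f*p*eps = 2.064*0.83*0.647*1.009 = 1.118364
P_TNL = 1/(1 + L^2*B^2) = 1/(1 + 5.1*0.00274) = 0.9862186
P_FNL = exp(-B^2*tau) = exp(-0.00274*33.6) = 0.9120468
k_eff = k_inf * P_TNL * P_FNL = 1.118364 * 0.9862186 * 0.9120468
k_eff = 1.0059

1.0059


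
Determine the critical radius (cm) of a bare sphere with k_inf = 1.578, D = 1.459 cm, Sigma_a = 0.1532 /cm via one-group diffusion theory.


L^2 = D / Sigma_a = 1.459 / 0.1532 = 9.523499 cm^2
B_m^2 = (k_inf - 1) / L^2 = (1.578 - 1) / 9.523499 = 0.06069198 /cm^2
For a bare sphere: B_g = pi/R, so R_c = pi / sqrt(B_m^2)
R_c = pi / sqrt(0.06069198) = 12.752 cm

12.752


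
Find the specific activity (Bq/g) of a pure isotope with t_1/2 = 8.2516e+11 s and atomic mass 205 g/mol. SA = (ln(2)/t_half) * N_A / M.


lambda = ln(2) / t_half = ln(2) / 8.2516e+11 = 8.400155e-13 /s
SA = lambda * N_A / M
SA = 8.400155e-13 * 6.022e23 / 205
SA = 2.4676e+09 Bq/g

2.4676e+09


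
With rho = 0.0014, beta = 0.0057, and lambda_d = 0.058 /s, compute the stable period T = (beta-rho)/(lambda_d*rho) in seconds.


T = (beta - rho) / (lambda_d * rho)
T = (0.0057 - 0.0014) / (0.058 * 0.0014)
T = 52.956 s

52.956


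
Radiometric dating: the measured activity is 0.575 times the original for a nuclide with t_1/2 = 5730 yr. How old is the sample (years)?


lambda = ln(2) / t_half = ln(2) / 5730 = 1.209681e-04 /yr
t = -ln(A/A0) / lambda
t = -ln(0.575) / 1.209681e-04
t = 4574.6 yr

4574.6


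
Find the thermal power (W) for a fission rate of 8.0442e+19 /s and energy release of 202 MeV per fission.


P = fission_rate * E_MeV * 1.602e-13
P = 8.0442e+19 * 202 * 1.602e-13
P = 2.6031e+09 W

2.6031e+09


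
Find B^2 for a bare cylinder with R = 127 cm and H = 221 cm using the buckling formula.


B^2 = (2.405/R)^2 + (pi/H)^2
B^2 = (2.405/127)^2 + (pi/221)^2
B^2 = 5.6069e-04 /cm^2

5.6069e-04


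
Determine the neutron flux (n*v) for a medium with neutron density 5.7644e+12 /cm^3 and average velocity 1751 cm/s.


phi = n * v
phi = 5.7644e+12 * 1751
phi = 1.0093e+16 /cm^2/s

1.0093e+16


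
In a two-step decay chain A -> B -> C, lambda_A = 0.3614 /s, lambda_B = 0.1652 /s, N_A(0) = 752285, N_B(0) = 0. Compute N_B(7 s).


N_B(t) = lambda_A * N_A0 / (lambda_B - lambda_A) * [exp(-lambda_A*t) - exp(-lambda_B*t)]
exp(-0.3614*7) = 0.07967495; exp(-0.1652*7) = 0.3146168
N_B = 0.3614 * 752285 / (0.1652 - 0.3614) * (0.07967495 - 0.3146168)
N_B = 325561

325561


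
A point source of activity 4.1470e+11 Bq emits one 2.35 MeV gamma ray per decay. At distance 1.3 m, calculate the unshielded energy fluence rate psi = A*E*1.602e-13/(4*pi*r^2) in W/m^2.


psi = A * E * 1.602e-13 / (4*pi*r^2)
psi = 4.1470e+11 * 2.35 * 1.602e-13 / (4*pi*1.3^2)
psi = 0.0073514 W/m^2

0.0073514


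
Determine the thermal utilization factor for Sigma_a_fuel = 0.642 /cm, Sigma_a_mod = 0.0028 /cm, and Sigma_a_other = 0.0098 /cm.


f = Sigma_a_fuel / (Sigma_a_fuel + Sigma_a_mod + Sigma_a_other)
f = 0.642 / (0.642 + 0.0028 + 0.0098)
f = 0.98075

0.98075


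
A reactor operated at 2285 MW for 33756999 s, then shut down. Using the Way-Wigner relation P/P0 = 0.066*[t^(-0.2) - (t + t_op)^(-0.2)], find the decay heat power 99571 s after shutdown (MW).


P/P0 = 0.066 * [t^(-0.2) - (t + t_op)^(-0.2)]
P/P0 = 0.066 * [99571^(-0.2) - (99571 + 33756999)^(-0.2)]
P/P0 = 0.066 * [0.1000860 - 0.03119402] = 0.004546871
P = 2285 * 0.004546871 = 10.390 MW

10.390


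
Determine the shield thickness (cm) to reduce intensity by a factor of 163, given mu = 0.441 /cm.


x = ln(factor) / mu
x = ln(163) / 0.441
x = 11.550 cm

11.550


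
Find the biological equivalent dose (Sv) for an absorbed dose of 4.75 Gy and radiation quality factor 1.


H = D * Q
H = 4.75 * 1
H = 4.7500 Sv

4.7500


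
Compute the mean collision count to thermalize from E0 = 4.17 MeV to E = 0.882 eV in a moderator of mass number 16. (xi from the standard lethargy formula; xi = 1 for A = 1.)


xi = 1 + (A-1)^2/(2A)*ln((A-1)/(A+1)) = 0.1199467 (for A = 16)
n = ln(E0/E) / xi
n = ln(4.17e6 / 0.882) / 0.1199467
n = ln(4.727891e+06) / 0.1199467 = 128.13

128.13


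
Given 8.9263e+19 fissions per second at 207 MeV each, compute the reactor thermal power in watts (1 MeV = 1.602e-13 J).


P = fission_rate * E_MeV * 1.602e-13
P = 8.9263e+19 * 207 * 1.602e-13
P = 2.9601e+09 W

2.9601e+09


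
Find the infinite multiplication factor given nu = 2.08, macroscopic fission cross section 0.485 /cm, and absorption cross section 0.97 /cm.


k_inf = nu * Sigma_f / Sigma_a
k_inf = 2.08 * 0.485 / 0.97
k_inf = 1.0400

1.0400


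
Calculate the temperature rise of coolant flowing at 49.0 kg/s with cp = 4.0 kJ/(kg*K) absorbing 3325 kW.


dT = Q / (m_dot * cp)
dT = 3325 / (49.0 * 4.0)
dT = 16.964 C

16.964


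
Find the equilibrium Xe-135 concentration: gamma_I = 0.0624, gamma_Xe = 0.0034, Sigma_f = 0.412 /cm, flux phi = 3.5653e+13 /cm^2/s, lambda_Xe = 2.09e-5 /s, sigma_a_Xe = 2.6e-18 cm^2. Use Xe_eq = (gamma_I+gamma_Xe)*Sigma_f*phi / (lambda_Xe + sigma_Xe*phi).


Xe_eq = (gamma_I + gamma_Xe) * Sigma_f * phi / (lambda_Xe + sigma_Xe * phi)
Numerator = (0.0624 + 0.0034) * 0.412 * 3.5653e+13 = 9.665386e+11
Denominator = 2.09e-5 + 2.6e-18 * 3.5653e+13 = 1.135978e-04
Xe_eq = 9.665386e+11 / 1.135978e-04 = 8.5084e+15 /cm^3

8.5084e+15


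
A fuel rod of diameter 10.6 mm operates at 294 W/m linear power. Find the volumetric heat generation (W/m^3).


r = D / 2 / 1000 = 10.6 / 2 / 1000 = 0.0053 m
q''' = q' / (pi * r^2)
q''' = 294 / (pi * 0.0053^2)
q''' = 3.3315e+06 W/m^3

3.3315e+06


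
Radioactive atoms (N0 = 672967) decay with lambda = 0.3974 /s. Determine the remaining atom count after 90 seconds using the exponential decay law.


N = N0 * exp(-lambda * t)
N = 672967 * exp(-0.3974 * 90)
N = 1.9725e-10

1.9725e-10


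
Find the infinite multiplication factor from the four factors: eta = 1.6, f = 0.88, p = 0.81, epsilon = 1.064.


k_inf = eta * f * p * epsilon
k_inf = 1.6 * 0.88 * 0.81 * 1.064
k_inf = 1.2135

1.2135


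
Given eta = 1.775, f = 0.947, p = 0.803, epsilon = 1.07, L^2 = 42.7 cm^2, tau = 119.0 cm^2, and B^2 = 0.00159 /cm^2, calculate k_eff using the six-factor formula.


k_inf = eta*f*p*eps = 1.775*0.947*0.803*1.07 = 1.444268
P_TNL = 1/(1 + L^2*B^2) = 1/(1 + 42.7*0.00159) = 0.9364234
P_FNL = exp(-B^2*tau) = exp(-0.00159*119.0) = 0.8276127
k_eff = k_inf * P_TNL * P_FNL = 1.444268 * 0.9364234 * 0.8276127
k_eff = 1.1193

1.1193


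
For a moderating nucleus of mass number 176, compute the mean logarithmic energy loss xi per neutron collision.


xi = 1 + (A-1)^2/(2A) * ln((A-1)/(A+1))
xi = 1 + (176-1)^2/(2*176) * ln((176-1)/(176 +1))
xi = 0.011321

0.011321


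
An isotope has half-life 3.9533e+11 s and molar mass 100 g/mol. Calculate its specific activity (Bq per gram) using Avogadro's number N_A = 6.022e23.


lambda = ln(2) / t_half = ln(2) / 3.9533e+11 = 1.753338e-12 /s
SA = lambda * N_A / M
SA = 1.753338e-12 * 6.022e23 / 100
SA = 1.0559e+10 Bq/g

1.0559e+10


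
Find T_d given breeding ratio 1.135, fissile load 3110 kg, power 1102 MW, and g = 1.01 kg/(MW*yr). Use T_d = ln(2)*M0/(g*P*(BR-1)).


Breeding gain G = BR - 1 = 1.135 - 1 = 0.135
Fissile production rate = g * P * G = 1.01 * 1102 * 0.135 = 150.2577 kg/yr
T_d = ln(2) * M0 / (g * P * G)
T_d = ln(2) * 3110 / 150.2577 = 14.347 yr

14.347


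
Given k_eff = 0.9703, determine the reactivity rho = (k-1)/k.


rho = (k_eff - 1) / k_eff
rho = (0.9703 - 1) / 0.9703
rho = -0.030609

-0.030609


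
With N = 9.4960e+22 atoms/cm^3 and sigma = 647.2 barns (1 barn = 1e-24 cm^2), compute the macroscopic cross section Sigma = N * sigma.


Sigma = N * sigma_barns * 1e-24
Sigma = 9.4960e+22 * 647.2 * 1e-24
Sigma = 61.458 /cm

61.458


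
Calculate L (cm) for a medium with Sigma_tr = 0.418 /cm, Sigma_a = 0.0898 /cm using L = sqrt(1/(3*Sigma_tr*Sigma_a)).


D = 1 / (3 * Sigma_tr) = 1 / (3 * 0.418) = 0.7974482 cm
L = sqrt(D / Sigma_a)
L = sqrt(0.7974482 / 0.0898)
L = 2.9800 cm

2.9800


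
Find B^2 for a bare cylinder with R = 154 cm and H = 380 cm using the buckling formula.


B^2 = (2.405/R)^2 + (pi/H)^2
B^2 = (2.405/154)^2 + (pi/380)^2
B^2 = 3.1224e-04 /cm^2

3.1224e-04


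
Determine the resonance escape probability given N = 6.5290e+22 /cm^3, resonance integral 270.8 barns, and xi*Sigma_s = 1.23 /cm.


p = exp(-N * I * 1e-24 / (xi*Sigma_s))
p = exp(-6.5290e+22 * 270.8 * 1e-24 / 1.23)
p = 5.7183e-07

5.7183e-07


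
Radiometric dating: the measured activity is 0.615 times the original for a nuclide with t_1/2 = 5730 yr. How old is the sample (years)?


lambda = ln(2) / t_half = ln(2) / 5730 = 1.209681e-04 /yr
t = -ln(A/A0) / lambda
t = -ln(0.615) / 1.209681e-04
t = 4018.7 yr

4018.7


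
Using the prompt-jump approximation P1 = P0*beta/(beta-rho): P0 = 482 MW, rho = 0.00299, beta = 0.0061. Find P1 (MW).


P1/P0 = beta / (beta - rho)
P1/P0 = 0.0061 / (0.0061 - 0.00299) = 1.961415
P1 = 482 * 1.961415 = 945.40 MW

945.40


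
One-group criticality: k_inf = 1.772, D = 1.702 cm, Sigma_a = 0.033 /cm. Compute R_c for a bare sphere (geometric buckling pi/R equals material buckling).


L^2 = D / Sigma_a = 1.702 / 0.033 = 51.57576 cm^2
B_m^2 = (k_inf - 1) / L^2 = (1.772 - 1) / 51.57576 = 0.01496827 /cm^2
For a bare sphere: B_g = pi/R, so R_c = pi / sqrt(B_m^2)
R_c = pi / sqrt(0.01496827) = 25.678 cm

25.678


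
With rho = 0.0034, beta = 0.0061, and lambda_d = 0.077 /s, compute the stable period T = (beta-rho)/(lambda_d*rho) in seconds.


T = (beta - rho) / (lambda_d * rho)
T = (0.0061 - 0.0034) / (0.077 * 0.0034)
T = 10.313 s

10.313


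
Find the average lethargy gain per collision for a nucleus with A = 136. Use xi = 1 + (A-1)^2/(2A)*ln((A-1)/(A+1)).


xi = 1 + (A-1)^2/(2A) * ln((A-1)/(A+1))
xi = 1 + (136-1)^2/(2*136) * ln((136-1)/(136 +1))
xi = 0.014634

0.014634


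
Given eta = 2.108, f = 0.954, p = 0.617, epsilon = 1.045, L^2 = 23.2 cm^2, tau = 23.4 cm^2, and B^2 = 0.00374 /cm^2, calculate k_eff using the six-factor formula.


k_inf = eta*f*p*eps = 2.108*0.954*0.617*1.045 = 1.296643
P_TNL = 1/(1 + L^2*B^2) = 1/(1 + 23.2*0.00374) = 0.9201596
P_FNL = exp(-B^2*tau) = exp(-0.00374*23.4) = 0.9162042
k_eff = k_inf * P_TNL * P_FNL = 1.296643 * 0.9201596 * 0.9162042
k_eff = 1.0931

1.0931


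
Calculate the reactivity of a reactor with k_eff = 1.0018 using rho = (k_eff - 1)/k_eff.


rho = (k_eff - 1) / k_eff
rho = (1.0018 - 1) / 1.0018
rho = 0.0017968

0.0017968


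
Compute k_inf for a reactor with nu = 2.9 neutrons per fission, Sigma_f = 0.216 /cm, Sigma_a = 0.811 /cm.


k_inf = nu * Sigma_f / Sigma_a
k_inf = 2.9 * 0.216 / 0.811
k_inf = 0.77238

0.77238


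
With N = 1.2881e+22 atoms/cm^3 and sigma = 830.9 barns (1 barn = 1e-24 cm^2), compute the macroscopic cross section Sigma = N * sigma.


Sigma = N * sigma_barns * 1e-24
Sigma = 1.2881e+22 * 830.9 * 1e-24
Sigma = 10.703 /cm

10.703


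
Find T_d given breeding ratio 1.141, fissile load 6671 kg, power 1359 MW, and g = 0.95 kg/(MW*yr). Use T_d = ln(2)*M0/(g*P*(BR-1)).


Breeding gain G = BR - 1 = 1.141 - 1 = 0.141
Fissile production rate = g * P * G = 0.95 * 1359 * 0.141 = 182.03805 kg/yr
T_d = ln(2) * M0 / (g * P * G)
T_d = ln(2) * 6671 / 182.03805 = 25.401 yr

25.401


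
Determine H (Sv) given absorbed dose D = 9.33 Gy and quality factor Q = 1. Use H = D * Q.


H = D * Q
H = 9.33 * 1
H = 9.3300 Sv

9.3300


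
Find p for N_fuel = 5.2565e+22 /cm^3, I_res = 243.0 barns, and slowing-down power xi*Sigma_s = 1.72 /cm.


p = exp(-N * I * 1e-24 / (xi*Sigma_s))
p = exp(-5.2565e+22 * 243.0 * 1e-24 / 1.72)
p = 5.9537e-04

5.9537e-04


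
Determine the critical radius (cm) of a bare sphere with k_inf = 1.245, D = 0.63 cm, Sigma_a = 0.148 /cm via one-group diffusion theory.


L^2 = D / Sigma_a = 0.63 / 0.148 = 4.256757 cm^2
B_m^2 = (k_inf - 1) / L^2 = (1.245 - 1) / 4.256757 = 0.05755555 /cm^2
For a bare sphere: B_g = pi/R, so R_c = pi / sqrt(B_m^2)
R_c = pi / sqrt(0.05755555) = 13.095 cm

13.095


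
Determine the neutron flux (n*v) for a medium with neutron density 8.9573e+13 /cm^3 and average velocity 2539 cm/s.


phi = n * v
phi = 8.9573e+13 * 2539
phi = 2.2743e+17 /cm^2/s

2.2743e+17


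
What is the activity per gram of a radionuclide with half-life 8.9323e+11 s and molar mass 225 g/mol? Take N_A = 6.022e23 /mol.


lambda = ln(2) / t_half = ln(2) / 8.9323e+11 = 7.760008e-13 /s
SA = lambda * N_A / M
SA = 7.760008e-13 * 6.022e23 / 225
SA = 2.0769e+09 Bq/g

2.0769e+09


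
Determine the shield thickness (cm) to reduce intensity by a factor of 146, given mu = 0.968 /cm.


x = ln(factor) / mu
x = ln(146) / 0.968
x = 5.1484 cm

5.1484


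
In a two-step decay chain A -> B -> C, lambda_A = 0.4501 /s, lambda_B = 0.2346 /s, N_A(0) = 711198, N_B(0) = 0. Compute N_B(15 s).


N_B(t) = lambda_A * N_A0 / (lambda_B - lambda_A) * [exp(-lambda_A*t) - exp(-lambda_B*t)]
exp(-0.4501*15) = 0.001169125; exp(-0.2346*15) = 0.02962905
N_B = 0.4501 * 711198 / (0.2346 - 0.4501) * (0.001169125 - 0.02962905)
N_B = 42275

42275


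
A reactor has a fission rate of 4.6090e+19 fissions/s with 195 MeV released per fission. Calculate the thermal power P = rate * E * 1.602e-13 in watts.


P = fission_rate * E_MeV * 1.602e-13
P = 4.6090e+19 * 195 * 1.602e-13
P = 1.4398e+09 W

1.4398e+09


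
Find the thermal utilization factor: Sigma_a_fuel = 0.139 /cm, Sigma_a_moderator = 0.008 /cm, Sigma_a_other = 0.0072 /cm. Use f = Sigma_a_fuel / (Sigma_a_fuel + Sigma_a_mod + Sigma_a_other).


f = Sigma_a_fuel / (Sigma_a_fuel + Sigma_a_mod + Sigma_a_other)
f = 0.139 / (0.139 + 0.008 + 0.0072)
f = 0.90143

0.90143


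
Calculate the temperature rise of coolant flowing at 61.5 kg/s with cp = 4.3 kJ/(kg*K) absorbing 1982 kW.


dT = Q / (m_dot * cp)
dT = 1982 / (61.5 * 4.3)
dT = 7.4948 C

7.4948


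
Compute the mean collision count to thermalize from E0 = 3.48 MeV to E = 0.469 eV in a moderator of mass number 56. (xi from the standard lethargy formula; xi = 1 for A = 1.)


xi = 1 + (A-1)^2/(2A)*ln((A-1)/(A+1)) = 0.03529286 (for A = 56)
n = ln(E0/E) / xi
n = ln(3.48e6 / 0.469) / 0.03529286
n = ln(7.420043e+06) / 0.03529286 = 448.24

448.24


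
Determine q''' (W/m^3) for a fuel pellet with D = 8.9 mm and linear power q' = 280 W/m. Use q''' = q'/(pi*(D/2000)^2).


r = D / 2 / 1000 = 8.9 / 2 / 1000 = 0.00445 m
q''' = q' / (pi * r^2)
q''' = 280 / (pi * 0.00445^2)
q''' = 4.5008e+06 W/m^3

4.5008e+06


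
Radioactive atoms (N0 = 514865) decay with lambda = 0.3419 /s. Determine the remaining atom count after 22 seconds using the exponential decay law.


N = N0 * exp(-lambda * t)
N = 514865 * exp(-0.3419 * 22)
N = 278.62

278.62


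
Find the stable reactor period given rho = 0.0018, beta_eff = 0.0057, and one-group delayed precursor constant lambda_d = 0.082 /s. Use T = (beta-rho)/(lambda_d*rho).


T = (beta - rho) / (lambda_d * rho)
T = (0.0057 - 0.0018) / (0.082 * 0.0018)
T = 26.423 s

26.423


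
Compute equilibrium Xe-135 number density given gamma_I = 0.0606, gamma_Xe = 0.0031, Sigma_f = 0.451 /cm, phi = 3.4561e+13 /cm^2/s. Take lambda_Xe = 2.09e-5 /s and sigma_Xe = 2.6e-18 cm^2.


Xe_eq = (gamma_I + gamma_Xe) * Sigma_f * phi / (lambda_Xe + sigma_Xe * phi)
Numerator = (0.0606 + 0.0031) * 0.451 * 3.4561e+13 = 9.928926e+11
Denominator = 2.09e-5 + 2.6e-18 * 3.4561e+13 = 1.107586e-04
Xe_eq = 9.928926e+11 / 1.107586e-04 = 8.9645e+15 /cm^3

8.9645e+15


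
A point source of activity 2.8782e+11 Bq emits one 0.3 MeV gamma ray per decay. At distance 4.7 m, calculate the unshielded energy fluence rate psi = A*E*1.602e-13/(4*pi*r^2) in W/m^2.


psi = A * E * 1.602e-13 / (4*pi*r^2)
psi = 2.8782e+11 * 0.3 * 1.602e-13 / (4*pi*4.7^2)
psi = 4.9831e-05 W/m^2

4.9831e-05


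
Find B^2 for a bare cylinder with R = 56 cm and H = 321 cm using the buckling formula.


B^2 = (2.405/R)^2 + (pi/H)^2
B^2 = (2.405/56)^2 + (pi/321)^2
B^2 = 0.0019402 /cm^2

0.0019402


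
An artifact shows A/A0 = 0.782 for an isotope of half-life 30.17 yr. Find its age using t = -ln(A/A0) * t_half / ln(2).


lambda = ln(2) / t_half = ln(2) / 30.17 = 0.02297472 /yr
t = -ln(A/A0) / lambda
t = -ln(0.782) / 0.02297472
t = 10.703 yr

10.703


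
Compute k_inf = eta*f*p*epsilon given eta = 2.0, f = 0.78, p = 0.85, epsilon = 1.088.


k_inf = eta * f * p * epsilon
k_inf = 2.0 * 0.78 * 0.85 * 1.088
k_inf = 1.4427

1.4427


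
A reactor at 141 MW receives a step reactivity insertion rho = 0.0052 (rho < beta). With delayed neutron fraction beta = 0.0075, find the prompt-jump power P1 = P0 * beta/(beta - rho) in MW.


P1/P0 = beta / (beta - rho)
P1/P0 = 0.0075 / (0.0075 - 0.0052) = 3.260870
P1 = 141 * 3.260870 = 459.78 MW

459.78
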